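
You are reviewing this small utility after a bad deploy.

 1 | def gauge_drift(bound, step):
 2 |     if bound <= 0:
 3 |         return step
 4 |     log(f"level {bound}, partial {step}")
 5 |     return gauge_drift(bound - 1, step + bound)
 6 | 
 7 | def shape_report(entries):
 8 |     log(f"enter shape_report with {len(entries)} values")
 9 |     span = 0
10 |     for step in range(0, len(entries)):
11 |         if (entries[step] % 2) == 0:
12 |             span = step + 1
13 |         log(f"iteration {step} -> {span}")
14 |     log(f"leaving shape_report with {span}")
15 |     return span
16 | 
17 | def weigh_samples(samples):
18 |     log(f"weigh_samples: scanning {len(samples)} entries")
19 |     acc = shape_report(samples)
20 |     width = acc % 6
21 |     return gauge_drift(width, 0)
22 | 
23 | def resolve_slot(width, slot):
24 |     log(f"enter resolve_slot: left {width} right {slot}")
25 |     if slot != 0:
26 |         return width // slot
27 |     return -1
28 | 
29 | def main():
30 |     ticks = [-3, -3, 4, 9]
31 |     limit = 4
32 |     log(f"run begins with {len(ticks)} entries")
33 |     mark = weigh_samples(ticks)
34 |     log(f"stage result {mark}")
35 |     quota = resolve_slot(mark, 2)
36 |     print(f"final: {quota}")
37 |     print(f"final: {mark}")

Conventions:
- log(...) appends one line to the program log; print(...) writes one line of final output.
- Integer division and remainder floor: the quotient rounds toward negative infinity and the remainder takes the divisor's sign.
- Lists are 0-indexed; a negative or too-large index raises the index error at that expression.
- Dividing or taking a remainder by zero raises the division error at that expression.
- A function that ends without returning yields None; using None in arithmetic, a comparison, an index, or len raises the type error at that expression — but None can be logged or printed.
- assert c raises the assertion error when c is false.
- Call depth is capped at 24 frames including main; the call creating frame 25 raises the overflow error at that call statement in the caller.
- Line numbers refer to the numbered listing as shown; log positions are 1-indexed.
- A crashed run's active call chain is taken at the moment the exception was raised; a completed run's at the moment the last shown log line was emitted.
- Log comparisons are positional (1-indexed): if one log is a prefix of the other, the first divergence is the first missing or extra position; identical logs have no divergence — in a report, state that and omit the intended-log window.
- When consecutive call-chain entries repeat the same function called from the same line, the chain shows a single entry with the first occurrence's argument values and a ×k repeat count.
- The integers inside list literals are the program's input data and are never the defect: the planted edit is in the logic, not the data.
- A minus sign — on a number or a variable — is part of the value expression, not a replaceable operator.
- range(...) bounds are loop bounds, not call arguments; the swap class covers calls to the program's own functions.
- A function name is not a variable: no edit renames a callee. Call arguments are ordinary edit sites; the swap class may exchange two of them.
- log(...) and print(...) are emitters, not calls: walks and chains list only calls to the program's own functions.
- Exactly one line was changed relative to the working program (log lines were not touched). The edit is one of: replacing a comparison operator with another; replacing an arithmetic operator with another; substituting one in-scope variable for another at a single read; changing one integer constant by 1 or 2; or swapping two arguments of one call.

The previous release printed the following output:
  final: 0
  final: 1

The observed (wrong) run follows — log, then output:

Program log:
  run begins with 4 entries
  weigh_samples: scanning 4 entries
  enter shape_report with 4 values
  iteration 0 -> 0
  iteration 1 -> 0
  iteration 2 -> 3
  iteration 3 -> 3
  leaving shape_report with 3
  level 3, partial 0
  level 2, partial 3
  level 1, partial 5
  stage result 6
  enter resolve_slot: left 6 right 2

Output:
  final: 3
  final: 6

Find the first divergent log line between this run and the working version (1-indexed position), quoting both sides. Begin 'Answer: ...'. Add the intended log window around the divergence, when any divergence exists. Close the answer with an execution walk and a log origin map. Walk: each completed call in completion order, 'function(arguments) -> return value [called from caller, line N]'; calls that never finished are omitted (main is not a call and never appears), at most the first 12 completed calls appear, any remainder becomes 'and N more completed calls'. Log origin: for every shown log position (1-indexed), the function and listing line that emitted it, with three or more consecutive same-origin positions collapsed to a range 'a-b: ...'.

Answer: position 6; shown 'iteration 2 -> 3' vs intended 'iteration 2 -> 1'.
Intended log window:
  4: iteration 0 -> 0
  5: iteration 1 -> 0
  6: iteration 2 -> 1
  7: iteration 3 -> 1
Execution walk:
  shape_report([-3, -3, 4, 9]) -> 3  [called from weigh_samples, line 19]
  gauge_drift(0, 6) -> 6  [called from gauge_drift, line 5]
  gauge_drift(1, 5) -> 6  [called from gauge_drift, line 5]
  gauge_drift(2, 3) -> 6  [called from gauge_drift, line 5]
  gauge_drift(3, 0) -> 6  [called from weigh_samples, line 21]
  weigh_samples([-3, -3, 4, 9]) -> 6  [called from main, line 33]
  resolve_slot(6, 2) -> 3  [called from main, line 35]
Origin of each log line:
  1 — main, line 32
  2 — weigh_samples, line 18
  3 — shape_report, line 8
  4-7 — shape_report, line 13
  8 — shape_report, line 14
  9-11 — gauge_drift, line 4
  12 — main, line 34
  13 — resolve_slot, line 24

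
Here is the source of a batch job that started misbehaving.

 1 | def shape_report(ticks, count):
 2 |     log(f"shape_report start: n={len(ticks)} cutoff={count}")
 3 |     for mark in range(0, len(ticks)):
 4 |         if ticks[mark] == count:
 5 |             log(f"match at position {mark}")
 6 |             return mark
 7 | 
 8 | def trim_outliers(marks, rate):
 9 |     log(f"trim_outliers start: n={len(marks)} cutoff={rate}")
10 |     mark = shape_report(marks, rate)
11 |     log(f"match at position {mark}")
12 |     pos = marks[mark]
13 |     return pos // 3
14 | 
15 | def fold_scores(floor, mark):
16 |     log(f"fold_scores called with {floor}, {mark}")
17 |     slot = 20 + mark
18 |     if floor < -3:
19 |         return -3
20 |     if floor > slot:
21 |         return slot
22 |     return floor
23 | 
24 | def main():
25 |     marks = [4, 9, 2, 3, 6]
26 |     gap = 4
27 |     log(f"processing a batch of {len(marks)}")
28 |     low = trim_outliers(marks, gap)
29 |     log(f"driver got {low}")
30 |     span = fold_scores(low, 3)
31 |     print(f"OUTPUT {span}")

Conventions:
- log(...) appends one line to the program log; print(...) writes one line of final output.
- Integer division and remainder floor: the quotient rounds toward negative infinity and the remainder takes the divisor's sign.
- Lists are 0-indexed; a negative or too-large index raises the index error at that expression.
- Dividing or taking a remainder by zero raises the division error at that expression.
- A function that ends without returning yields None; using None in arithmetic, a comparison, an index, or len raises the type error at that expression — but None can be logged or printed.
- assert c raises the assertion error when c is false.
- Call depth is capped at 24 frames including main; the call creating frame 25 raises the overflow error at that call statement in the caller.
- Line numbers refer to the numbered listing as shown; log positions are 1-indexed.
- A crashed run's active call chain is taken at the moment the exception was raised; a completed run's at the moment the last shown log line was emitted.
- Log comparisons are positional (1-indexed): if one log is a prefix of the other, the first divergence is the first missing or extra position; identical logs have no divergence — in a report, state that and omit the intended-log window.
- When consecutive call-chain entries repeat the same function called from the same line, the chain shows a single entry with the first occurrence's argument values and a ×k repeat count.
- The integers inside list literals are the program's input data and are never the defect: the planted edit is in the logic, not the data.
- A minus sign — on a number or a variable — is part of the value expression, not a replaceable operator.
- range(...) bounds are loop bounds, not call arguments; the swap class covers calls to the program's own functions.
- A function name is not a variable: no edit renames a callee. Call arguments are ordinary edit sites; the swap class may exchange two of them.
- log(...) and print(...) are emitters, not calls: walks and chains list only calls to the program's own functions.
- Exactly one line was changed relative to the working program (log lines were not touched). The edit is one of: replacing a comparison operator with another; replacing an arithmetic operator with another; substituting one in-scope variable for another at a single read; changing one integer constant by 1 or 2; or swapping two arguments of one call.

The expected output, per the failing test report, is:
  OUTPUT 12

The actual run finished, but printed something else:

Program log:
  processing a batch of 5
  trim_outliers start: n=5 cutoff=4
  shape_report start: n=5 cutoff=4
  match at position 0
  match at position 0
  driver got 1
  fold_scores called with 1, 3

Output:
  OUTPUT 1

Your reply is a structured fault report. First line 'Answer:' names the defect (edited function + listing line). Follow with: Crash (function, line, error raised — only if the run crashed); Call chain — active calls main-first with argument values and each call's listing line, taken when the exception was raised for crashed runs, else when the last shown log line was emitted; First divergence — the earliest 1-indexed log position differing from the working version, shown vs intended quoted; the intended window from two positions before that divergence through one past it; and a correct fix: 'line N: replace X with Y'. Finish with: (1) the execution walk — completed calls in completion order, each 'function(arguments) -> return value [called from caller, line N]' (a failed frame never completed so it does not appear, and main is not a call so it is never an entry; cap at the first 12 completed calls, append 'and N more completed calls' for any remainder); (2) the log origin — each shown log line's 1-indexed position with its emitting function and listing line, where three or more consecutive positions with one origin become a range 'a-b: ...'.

Answer: the defect is in trim_outliers at line 13.
Key fact: The earliest visible damage is log position 6 — 'driver got 1' rather than the intended 'driver got 12'.
Call chain: main -> fold_scores(1, 3) (called at line 30).
First divergence: position 6; shown 'driver got 1' vs intended 'driver got 12'.
Intended log window:
  4: match at position 0
  5: match at position 0
  6: driver got 12
  7: fold_scores called with 12, 3
Execution walk:
  shape_report([4, 9, 2, 3, 6], 4) -> 0  [called from trim_outliers, line 10]
  trim_outliers([4, 9, 2, 3, 6], 4) -> 1  [called from main, line 28]
  fold_scores(1, 3) -> 1  [called from main, line 30]
Log origin:
  1: from main, line 27
  2: from trim_outliers, line 9
  3: from shape_report, line 2
  4: from shape_report, line 5
  5: from trim_outliers, line 11
  6: from main, line 29
  7: from fold_scores, line 16
A correct fix: line 13: replace `//` with `*`.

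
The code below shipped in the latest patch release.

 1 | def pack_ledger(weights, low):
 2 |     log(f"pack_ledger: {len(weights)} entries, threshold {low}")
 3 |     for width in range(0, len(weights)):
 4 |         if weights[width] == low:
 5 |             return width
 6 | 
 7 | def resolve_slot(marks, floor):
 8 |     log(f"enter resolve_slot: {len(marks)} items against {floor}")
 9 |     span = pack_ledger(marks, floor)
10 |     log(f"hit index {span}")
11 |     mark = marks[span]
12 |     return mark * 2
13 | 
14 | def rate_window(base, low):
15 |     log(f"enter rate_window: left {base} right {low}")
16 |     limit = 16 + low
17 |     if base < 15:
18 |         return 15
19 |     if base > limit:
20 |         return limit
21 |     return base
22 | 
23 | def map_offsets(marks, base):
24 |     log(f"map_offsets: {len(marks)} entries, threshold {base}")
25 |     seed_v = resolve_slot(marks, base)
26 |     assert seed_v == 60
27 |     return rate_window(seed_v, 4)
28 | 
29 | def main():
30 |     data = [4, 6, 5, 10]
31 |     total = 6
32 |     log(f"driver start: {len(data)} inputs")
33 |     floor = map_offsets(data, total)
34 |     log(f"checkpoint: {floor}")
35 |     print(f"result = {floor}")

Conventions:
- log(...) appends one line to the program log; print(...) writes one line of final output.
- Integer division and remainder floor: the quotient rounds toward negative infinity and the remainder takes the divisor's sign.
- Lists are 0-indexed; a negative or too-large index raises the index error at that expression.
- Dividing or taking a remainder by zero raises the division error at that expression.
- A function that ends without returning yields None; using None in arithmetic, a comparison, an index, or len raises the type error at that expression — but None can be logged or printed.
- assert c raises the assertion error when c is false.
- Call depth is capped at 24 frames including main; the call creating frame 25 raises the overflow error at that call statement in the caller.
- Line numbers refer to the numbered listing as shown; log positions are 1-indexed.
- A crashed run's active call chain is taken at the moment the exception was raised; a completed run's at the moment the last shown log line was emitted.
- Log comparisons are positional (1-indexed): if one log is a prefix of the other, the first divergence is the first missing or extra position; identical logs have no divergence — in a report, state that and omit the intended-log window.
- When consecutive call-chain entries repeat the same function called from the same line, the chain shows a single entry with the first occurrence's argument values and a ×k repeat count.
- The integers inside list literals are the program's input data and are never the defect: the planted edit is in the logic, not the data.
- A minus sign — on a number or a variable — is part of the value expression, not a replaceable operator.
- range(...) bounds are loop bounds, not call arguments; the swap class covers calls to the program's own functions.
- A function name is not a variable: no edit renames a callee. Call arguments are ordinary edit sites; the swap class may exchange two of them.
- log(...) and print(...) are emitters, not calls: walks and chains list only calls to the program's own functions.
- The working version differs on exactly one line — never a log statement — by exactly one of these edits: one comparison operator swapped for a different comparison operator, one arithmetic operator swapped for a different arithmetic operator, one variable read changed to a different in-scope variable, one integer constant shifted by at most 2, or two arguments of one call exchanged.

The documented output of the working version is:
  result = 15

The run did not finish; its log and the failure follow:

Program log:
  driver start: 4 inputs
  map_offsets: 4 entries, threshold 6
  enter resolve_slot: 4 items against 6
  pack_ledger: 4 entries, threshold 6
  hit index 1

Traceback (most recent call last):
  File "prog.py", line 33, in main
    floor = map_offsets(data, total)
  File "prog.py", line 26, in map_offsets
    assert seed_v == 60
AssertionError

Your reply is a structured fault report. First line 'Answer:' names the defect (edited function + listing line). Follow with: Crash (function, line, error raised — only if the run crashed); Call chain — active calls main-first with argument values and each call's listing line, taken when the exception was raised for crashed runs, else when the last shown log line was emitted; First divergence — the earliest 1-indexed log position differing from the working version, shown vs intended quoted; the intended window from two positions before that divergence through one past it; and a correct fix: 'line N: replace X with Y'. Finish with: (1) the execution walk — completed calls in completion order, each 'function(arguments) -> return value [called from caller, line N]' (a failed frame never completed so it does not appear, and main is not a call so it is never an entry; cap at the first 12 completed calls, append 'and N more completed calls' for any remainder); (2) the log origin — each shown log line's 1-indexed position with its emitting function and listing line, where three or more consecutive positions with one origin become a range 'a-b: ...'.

Answer: the defect is in map_offsets at line 26.
Core observation: The faulty run's log stops after 5 lines; the working version's next line would be 'enter rate_window: left 12 right 4'.
Crash: map_offsets, line 26, AssertionError.
Call chain: main -> map_offsets([4, 6, 5, 10], 6) (called at line 33).
First divergence: position 6 — after 5 matching lines the faulty run goes silent; intended next line 'enter rate_window: left 12 right 4'.
Intended log window:
  4: pack_ledger: 4 entries, threshold 6
  5: hit index 1
  6: enter rate_window: left 12 right 4
  7: checkpoint: 15
Execution walk:
  pack_ledger([4, 6, 5, 10], 6) -> 1  [called from resolve_slot, line 9]
  resolve_slot([4, 6, 5, 10], 6) -> 12  [called from map_offsets, line 25]
Log origin:
  1 — main, line 32
  2 — map_offsets, line 24
  3 — resolve_slot, line 8
  4 — pack_ledger, line 2
  5 — resolve_slot, line 10
A correct fix: line 26: replace `==` with `<=`.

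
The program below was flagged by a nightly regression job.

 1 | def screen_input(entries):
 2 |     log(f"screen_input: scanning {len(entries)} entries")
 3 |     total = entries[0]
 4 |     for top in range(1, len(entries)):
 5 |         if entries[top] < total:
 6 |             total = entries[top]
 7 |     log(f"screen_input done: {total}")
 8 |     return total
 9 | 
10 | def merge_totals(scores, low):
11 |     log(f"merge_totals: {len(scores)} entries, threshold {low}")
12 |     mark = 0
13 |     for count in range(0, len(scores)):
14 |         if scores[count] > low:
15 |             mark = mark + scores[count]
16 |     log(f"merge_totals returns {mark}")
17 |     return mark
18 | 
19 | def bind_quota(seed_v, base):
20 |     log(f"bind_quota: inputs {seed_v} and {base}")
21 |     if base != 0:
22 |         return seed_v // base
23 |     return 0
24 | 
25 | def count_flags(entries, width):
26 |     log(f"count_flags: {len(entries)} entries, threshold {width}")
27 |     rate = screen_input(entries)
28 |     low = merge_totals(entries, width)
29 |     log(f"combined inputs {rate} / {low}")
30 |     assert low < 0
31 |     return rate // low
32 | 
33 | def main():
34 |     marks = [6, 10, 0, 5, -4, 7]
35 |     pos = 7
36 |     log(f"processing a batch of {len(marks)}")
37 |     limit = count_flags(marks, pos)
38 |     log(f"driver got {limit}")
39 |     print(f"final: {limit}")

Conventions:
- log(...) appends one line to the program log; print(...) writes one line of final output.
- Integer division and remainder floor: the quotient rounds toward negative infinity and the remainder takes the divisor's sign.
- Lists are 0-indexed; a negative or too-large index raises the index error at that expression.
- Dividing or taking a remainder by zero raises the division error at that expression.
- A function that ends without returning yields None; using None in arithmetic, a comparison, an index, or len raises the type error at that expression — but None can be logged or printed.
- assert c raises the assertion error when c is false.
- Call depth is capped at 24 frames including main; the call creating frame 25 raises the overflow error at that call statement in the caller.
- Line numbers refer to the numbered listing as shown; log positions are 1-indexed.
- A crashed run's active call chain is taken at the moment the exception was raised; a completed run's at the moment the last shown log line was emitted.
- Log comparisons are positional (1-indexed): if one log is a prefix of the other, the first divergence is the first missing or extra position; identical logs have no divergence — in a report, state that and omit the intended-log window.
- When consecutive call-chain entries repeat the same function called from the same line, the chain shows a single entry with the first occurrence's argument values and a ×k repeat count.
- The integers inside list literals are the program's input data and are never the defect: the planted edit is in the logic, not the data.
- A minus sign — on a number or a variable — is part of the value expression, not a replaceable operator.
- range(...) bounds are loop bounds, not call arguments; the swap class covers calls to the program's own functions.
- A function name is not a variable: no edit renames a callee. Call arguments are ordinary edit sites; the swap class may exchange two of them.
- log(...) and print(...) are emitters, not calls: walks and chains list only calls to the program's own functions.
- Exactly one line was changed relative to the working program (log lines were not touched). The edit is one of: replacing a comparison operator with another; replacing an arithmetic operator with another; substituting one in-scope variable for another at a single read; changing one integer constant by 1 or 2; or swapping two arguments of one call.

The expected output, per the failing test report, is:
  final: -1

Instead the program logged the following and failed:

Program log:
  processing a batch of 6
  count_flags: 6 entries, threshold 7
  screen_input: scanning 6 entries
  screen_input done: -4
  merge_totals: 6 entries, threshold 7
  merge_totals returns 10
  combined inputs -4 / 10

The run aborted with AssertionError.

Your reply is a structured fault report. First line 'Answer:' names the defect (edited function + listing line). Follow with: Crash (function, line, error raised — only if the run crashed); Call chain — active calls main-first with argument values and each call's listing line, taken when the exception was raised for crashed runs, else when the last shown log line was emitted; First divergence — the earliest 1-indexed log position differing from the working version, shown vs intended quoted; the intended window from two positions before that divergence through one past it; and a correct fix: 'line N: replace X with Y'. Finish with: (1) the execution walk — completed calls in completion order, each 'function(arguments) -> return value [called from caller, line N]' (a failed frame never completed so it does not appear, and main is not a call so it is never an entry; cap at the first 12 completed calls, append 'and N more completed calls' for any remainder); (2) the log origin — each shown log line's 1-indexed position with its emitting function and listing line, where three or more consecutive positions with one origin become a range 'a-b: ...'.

Answer: the defect is in count_flags at line 30.
Key fact: The shown log is a 7-line prefix of the intended one, whose next entry is 'driver got -1'.
Crash: count_flags, line 30, AssertionError.
Call chain: main -> count_flags([6, 10, 0, 5, -4, 7], 7) (called at line 37).
First divergence: position 8 — after 7 matching lines the faulty run goes silent; intended next line 'driver got -1'.
Intended log window:
  6: merge_totals returns 10
  7: combined inputs -4 / 10
  8: driver got -1
Execution walk:
  screen_input([6, 10, 0, 5, -4, 7]) -> -4  [called from count_flags, line 27]
  merge_totals([6, 10, 0, 5, -4, 7], 7) -> 10  [called from count_flags, line 28]
Origin of each log line:
  1 — main, line 36
  2 — count_flags, line 26
  3 — screen_input, line 2
  4 — screen_input, line 7
  5 — merge_totals, line 11
  6 — merge_totals, line 16
  7 — count_flags, line 29
A correct fix: line 30: replace `<` with `>`.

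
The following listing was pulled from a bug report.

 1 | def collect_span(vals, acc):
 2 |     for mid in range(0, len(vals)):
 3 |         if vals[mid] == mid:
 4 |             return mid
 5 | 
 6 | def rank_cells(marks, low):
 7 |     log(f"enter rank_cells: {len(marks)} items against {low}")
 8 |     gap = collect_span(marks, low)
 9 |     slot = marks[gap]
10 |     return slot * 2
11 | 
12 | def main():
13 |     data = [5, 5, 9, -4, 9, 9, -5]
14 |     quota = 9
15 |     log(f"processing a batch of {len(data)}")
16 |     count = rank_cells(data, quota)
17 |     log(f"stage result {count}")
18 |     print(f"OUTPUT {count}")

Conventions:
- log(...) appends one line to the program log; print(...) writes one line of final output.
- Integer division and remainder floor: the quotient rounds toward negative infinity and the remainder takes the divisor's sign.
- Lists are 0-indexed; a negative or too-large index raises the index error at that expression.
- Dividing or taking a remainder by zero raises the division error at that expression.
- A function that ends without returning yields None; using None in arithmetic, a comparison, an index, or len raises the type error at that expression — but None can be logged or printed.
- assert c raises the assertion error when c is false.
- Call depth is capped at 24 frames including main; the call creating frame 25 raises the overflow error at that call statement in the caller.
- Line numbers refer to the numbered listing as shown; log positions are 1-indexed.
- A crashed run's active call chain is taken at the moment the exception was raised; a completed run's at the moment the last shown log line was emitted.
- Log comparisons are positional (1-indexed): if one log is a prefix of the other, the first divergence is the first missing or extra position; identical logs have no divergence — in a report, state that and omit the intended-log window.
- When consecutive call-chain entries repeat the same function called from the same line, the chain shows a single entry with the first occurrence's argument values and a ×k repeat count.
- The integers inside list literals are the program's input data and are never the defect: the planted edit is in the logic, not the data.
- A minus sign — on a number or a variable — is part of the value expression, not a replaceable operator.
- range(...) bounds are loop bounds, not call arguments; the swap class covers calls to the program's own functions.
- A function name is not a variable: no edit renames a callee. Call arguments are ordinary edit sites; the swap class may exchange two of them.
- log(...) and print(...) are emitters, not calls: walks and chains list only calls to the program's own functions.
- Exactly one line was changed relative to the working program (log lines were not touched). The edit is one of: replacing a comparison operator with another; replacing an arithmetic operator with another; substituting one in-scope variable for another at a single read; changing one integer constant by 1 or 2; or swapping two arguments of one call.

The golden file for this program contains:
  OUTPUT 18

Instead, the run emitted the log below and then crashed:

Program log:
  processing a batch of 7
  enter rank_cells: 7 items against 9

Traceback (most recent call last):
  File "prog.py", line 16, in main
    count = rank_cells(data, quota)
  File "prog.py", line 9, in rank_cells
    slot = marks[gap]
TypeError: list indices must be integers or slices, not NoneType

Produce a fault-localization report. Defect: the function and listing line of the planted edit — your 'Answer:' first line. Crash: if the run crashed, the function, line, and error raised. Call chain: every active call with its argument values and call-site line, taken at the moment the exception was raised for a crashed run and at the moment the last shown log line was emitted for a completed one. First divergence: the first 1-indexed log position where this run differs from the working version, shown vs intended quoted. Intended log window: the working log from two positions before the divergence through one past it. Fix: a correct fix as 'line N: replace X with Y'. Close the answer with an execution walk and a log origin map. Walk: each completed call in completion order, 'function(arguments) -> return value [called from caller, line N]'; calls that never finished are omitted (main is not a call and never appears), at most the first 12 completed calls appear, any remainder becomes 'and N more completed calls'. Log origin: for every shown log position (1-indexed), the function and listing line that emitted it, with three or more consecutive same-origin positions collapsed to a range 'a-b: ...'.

Answer: the defect is in collect_span at line 3.
Key observation: The shown log is a 2-line prefix of the intended one, whose next entry is 'stage result 18'.
Crash: rank_cells, line 9, TypeError.
Call chain: main -> rank_cells([5, 5, 9, -4, 9, 9, -5], 9) (called at line 16).
First divergence: position 3 (shown log ended at 2 lines; the working version continues: 'stage result 18').
Intended log window:
  1: processing a batch of 7
  2: enter rank_cells: 7 items against 9
  3: stage result 18
Execution walk:
  collect_span([5, 5, 9, -4, 9, 9, -5], 9) -> None  [called from rank_cells, line 8]
Log origin:
  1: emitted by main (line 15)
  2: emitted by rank_cells (line 7)
A correct fix: line 3: replace `vals[mid] == mid` with `vals[mid] == acc`.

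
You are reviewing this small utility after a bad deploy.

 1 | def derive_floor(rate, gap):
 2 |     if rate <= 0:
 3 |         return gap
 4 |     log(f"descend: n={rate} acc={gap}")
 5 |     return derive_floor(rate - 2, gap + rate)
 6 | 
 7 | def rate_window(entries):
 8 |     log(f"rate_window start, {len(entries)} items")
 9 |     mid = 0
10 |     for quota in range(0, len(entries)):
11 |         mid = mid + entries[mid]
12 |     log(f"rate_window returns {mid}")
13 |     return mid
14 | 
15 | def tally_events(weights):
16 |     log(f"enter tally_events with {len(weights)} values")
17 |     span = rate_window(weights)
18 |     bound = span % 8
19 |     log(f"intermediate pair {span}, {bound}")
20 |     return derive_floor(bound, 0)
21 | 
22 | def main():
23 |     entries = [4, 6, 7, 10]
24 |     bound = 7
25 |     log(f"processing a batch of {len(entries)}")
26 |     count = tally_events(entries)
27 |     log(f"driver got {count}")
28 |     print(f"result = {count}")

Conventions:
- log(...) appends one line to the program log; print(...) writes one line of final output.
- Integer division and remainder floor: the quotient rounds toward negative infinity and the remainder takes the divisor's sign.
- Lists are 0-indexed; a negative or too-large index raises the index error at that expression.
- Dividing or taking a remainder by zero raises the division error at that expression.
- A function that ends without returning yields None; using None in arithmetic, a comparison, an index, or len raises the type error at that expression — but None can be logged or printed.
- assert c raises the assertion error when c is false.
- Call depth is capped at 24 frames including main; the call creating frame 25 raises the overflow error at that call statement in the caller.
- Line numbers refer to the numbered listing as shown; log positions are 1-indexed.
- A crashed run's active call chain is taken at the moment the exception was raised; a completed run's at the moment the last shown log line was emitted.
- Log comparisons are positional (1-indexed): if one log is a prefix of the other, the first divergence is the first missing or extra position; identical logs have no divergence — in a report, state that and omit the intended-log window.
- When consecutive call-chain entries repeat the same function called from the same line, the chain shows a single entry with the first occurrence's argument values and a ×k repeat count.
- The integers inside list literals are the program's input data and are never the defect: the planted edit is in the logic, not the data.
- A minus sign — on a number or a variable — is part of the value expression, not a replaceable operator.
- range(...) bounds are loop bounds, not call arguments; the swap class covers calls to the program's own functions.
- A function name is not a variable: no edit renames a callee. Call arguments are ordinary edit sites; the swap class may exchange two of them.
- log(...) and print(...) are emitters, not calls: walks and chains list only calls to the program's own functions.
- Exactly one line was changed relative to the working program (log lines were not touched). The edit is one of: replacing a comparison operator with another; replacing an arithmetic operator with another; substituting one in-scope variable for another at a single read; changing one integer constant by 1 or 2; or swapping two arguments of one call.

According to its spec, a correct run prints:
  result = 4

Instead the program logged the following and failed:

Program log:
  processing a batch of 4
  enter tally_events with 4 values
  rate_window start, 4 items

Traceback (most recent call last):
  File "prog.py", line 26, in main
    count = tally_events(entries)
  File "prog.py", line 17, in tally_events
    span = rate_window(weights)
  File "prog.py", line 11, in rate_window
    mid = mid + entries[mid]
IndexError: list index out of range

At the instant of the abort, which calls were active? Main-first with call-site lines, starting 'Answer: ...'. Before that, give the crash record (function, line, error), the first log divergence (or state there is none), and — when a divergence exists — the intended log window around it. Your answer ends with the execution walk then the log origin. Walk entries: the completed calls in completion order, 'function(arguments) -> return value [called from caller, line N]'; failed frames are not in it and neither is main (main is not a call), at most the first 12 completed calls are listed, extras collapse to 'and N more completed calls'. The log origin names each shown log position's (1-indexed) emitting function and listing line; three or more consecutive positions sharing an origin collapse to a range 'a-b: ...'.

Answer: main -> tally_events (called at line 26) -> rate_window (called at line 17).
Key observation: The faulty run's log stops after 3 lines; the working version's next line would be 'rate_window returns 27'.
Crash: rate_window, line 11, IndexError.
First divergence: position 4 — the faulty run's log ends after 3 lines; the working version continues with 'rate_window returns 27'.
Intended log window:
  2: enter tally_events with 4 values
  3: rate_window start, 4 items
  4: rate_window returns 27
  5: intermediate pair 27, 3
Execution walk:
  (no call completed)
Log origins:
  1: logged in main at line 25
  2: logged in tally_events at line 16
  3: logged in rate_window at line 8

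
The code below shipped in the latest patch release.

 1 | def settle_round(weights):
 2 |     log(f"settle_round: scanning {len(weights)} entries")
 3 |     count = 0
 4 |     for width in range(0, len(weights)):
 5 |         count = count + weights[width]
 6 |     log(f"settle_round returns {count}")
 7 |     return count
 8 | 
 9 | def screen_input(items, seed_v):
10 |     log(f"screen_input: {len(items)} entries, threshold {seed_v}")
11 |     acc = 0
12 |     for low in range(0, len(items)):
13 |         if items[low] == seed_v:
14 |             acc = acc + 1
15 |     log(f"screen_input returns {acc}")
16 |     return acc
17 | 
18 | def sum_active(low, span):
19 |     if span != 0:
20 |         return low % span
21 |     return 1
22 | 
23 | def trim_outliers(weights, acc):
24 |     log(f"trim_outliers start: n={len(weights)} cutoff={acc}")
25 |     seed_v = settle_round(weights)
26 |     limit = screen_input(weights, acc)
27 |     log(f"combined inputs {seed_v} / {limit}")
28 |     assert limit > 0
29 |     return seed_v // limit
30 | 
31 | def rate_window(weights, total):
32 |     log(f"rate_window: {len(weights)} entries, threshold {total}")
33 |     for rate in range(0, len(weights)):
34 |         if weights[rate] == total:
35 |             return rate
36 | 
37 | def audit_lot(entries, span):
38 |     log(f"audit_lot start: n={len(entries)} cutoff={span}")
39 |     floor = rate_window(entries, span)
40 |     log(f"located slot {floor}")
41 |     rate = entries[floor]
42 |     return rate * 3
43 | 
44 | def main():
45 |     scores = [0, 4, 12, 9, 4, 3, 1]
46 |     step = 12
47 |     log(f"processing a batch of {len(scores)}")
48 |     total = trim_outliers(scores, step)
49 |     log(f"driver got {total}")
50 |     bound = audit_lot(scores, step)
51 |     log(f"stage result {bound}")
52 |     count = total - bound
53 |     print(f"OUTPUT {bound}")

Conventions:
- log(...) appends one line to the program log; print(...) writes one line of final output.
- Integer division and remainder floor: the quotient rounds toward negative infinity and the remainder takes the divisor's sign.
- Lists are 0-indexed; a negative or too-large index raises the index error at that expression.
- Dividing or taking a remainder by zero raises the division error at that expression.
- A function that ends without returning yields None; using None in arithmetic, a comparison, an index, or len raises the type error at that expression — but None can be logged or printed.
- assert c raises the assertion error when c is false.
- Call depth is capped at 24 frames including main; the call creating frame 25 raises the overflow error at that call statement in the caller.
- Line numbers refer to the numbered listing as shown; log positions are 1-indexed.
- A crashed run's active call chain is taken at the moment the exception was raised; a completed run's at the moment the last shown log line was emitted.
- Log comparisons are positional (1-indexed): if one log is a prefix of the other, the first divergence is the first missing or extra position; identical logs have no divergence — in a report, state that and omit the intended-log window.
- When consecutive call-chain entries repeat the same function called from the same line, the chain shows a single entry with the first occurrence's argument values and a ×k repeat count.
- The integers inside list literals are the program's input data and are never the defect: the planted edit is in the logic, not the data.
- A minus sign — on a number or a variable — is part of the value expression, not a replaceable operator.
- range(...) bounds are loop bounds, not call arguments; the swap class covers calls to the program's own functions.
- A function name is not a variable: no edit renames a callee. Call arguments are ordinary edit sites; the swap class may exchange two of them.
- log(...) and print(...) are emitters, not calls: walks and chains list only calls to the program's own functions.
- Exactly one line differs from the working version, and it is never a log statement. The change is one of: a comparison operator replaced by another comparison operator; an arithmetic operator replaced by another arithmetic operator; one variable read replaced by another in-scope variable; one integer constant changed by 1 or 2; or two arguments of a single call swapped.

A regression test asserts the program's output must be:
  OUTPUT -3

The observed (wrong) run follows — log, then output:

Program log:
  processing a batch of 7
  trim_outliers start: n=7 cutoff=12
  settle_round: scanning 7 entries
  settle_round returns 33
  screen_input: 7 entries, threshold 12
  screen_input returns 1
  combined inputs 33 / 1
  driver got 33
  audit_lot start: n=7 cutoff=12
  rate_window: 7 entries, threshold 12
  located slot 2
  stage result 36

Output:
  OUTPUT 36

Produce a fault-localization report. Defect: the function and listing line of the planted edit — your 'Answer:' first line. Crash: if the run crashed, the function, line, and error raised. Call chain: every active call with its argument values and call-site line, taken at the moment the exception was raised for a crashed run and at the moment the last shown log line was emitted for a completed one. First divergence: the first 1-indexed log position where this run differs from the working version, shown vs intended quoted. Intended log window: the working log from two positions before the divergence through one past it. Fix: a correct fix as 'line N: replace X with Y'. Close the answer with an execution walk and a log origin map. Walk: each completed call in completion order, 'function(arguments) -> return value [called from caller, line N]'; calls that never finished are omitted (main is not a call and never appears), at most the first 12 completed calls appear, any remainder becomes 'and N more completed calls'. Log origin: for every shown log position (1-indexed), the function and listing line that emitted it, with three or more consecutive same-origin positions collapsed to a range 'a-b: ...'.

Answer: the defect is in main at line 53.
The tell: Every logged value matches the working version; the printed result is what differs.
Call chain: main.
First divergence: none; the two logs match at every position.
Execution walk:
  settle_round([0, 4, 12, 9, 4, 3, 1]) -> 33  [called from trim_outliers, line 25]
  screen_input([0, 4, 12, 9, 4, 3, 1], 12) -> 1  [called from trim_outliers, line 26]
  trim_outliers([0, 4, 12, 9, 4, 3, 1], 12) -> 33  [called from main, line 48]
  rate_window([0, 4, 12, 9, 4, 3, 1], 12) -> 2  [called from audit_lot, line 39]
  audit_lot([0, 4, 12, 9, 4, 3, 1], 12) -> 36  [called from main, line 50]
Log origin:
  1: logged in main at line 47
  2: logged in trim_outliers at line 24
  3: logged in settle_round at line 2
  4: logged in settle_round at line 6
  5: logged in screen_input at line 10
  6: logged in screen_input at line 15
  7: logged in trim_outliers at line 27
  8: logged in main at line 49
  9: logged in audit_lot at line 38
  10: logged in rate_window at line 32
  11: logged in audit_lot at line 40
  12: logged in main at line 51
A correct fix: line 53: replace `bound` with `count`.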